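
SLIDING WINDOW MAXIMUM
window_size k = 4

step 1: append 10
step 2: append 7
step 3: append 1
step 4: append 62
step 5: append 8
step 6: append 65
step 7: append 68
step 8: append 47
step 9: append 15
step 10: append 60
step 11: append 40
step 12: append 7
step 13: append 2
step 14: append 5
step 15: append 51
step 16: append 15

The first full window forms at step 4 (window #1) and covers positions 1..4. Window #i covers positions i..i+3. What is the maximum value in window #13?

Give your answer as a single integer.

Answer: 51

Derivation:
step 1: append 10 -> window=[10] (not full yet)
step 2: append 7 -> window=[10, 7] (not full yet)
step 3: append 1 -> window=[10, 7, 1] (not full yet)
step 4: append 62 -> window=[10, 7, 1, 62] -> max=62
step 5: append 8 -> window=[7, 1, 62, 8] -> max=62
step 6: append 65 -> window=[1, 62, 8, 65] -> max=65
step 7: append 68 -> window=[62, 8, 65, 68] -> max=68
step 8: append 47 -> window=[8, 65, 68, 47] -> max=68
step 9: append 15 -> window=[65, 68, 47, 15] -> max=68
step 10: append 60 -> window=[68, 47, 15, 60] -> max=68
step 11: append 40 -> window=[47, 15, 60, 40] -> max=60
step 12: append 7 -> window=[15, 60, 40, 7] -> max=60
step 13: append 2 -> window=[60, 40, 7, 2] -> max=60
step 14: append 5 -> window=[40, 7, 2, 5] -> max=40
step 15: append 51 -> window=[7, 2, 5, 51] -> max=51
step 16: append 15 -> window=[2, 5, 51, 15] -> max=51
Window #13 max = 51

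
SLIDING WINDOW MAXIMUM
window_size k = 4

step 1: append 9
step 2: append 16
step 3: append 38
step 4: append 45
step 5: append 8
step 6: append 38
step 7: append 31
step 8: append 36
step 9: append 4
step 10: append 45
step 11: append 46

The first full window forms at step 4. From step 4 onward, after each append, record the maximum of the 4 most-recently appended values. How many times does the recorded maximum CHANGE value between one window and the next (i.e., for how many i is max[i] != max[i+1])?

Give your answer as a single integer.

Answer: 3

Derivation:
step 1: append 9 -> window=[9] (not full yet)
step 2: append 16 -> window=[9, 16] (not full yet)
step 3: append 38 -> window=[9, 16, 38] (not full yet)
step 4: append 45 -> window=[9, 16, 38, 45] -> max=45
step 5: append 8 -> window=[16, 38, 45, 8] -> max=45
step 6: append 38 -> window=[38, 45, 8, 38] -> max=45
step 7: append 31 -> window=[45, 8, 38, 31] -> max=45
step 8: append 36 -> window=[8, 38, 31, 36] -> max=38
step 9: append 4 -> window=[38, 31, 36, 4] -> max=38
step 10: append 45 -> window=[31, 36, 4, 45] -> max=45
step 11: append 46 -> window=[36, 4, 45, 46] -> max=46
Recorded maximums: 45 45 45 45 38 38 45 46
Changes between consecutive maximums: 3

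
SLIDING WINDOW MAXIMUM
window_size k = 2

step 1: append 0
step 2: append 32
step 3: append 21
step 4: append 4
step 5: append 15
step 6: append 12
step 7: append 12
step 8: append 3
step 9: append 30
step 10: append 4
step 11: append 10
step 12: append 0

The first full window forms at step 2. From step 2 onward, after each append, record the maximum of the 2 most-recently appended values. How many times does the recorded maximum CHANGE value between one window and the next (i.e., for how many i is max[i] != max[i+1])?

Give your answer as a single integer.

Answer: 5

Derivation:
step 1: append 0 -> window=[0] (not full yet)
step 2: append 32 -> window=[0, 32] -> max=32
step 3: append 21 -> window=[32, 21] -> max=32
step 4: append 4 -> window=[21, 4] -> max=21
step 5: append 15 -> window=[4, 15] -> max=15
step 6: append 12 -> window=[15, 12] -> max=15
step 7: append 12 -> window=[12, 12] -> max=12
step 8: append 3 -> window=[12, 3] -> max=12
step 9: append 30 -> window=[3, 30] -> max=30
step 10: append 4 -> window=[30, 4] -> max=30
step 11: append 10 -> window=[4, 10] -> max=10
step 12: append 0 -> window=[10, 0] -> max=10
Recorded maximums: 32 32 21 15 15 12 12 30 30 10 10
Changes between consecutive maximums: 5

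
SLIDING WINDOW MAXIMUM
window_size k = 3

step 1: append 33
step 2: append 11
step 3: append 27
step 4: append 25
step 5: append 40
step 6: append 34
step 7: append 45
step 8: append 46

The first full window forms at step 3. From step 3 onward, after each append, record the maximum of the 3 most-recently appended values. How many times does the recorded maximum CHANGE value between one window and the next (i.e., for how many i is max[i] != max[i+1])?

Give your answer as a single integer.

Answer: 4

Derivation:
step 1: append 33 -> window=[33] (not full yet)
step 2: append 11 -> window=[33, 11] (not full yet)
step 3: append 27 -> window=[33, 11, 27] -> max=33
step 4: append 25 -> window=[11, 27, 25] -> max=27
step 5: append 40 -> window=[27, 25, 40] -> max=40
step 6: append 34 -> window=[25, 40, 34] -> max=40
step 7: append 45 -> window=[40, 34, 45] -> max=45
step 8: append 46 -> window=[34, 45, 46] -> max=46
Recorded maximums: 33 27 40 40 45 46
Changes between consecutive maximums: 4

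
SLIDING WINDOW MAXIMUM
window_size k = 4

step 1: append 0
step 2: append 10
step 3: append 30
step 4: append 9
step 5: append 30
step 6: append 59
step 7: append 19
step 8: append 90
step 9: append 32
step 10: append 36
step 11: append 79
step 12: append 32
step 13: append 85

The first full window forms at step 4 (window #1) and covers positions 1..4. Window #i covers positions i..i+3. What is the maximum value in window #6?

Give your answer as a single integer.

Answer: 90

Derivation:
step 1: append 0 -> window=[0] (not full yet)
step 2: append 10 -> window=[0, 10] (not full yet)
step 3: append 30 -> window=[0, 10, 30] (not full yet)
step 4: append 9 -> window=[0, 10, 30, 9] -> max=30
step 5: append 30 -> window=[10, 30, 9, 30] -> max=30
step 6: append 59 -> window=[30, 9, 30, 59] -> max=59
step 7: append 19 -> window=[9, 30, 59, 19] -> max=59
step 8: append 90 -> window=[30, 59, 19, 90] -> max=90
step 9: append 32 -> window=[59, 19, 90, 32] -> max=90
Window #6 max = 90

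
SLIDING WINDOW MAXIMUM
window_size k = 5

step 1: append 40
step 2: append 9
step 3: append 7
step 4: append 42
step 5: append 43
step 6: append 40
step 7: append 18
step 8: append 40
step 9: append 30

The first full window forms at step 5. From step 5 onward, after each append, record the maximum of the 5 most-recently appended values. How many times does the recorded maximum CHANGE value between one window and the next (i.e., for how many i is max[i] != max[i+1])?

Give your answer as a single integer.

step 1: append 40 -> window=[40] (not full yet)
step 2: append 9 -> window=[40, 9] (not full yet)
step 3: append 7 -> window=[40, 9, 7] (not full yet)
step 4: append 42 -> window=[40, 9, 7, 42] (not full yet)
step 5: append 43 -> window=[40, 9, 7, 42, 43] -> max=43
step 6: append 40 -> window=[9, 7, 42, 43, 40] -> max=43
step 7: append 18 -> window=[7, 42, 43, 40, 18] -> max=43
step 8: append 40 -> window=[42, 43, 40, 18, 40] -> max=43
step 9: append 30 -> window=[43, 40, 18, 40, 30] -> max=43
Recorded maximums: 43 43 43 43 43
Changes between consecutive maximums: 0

Answer: 0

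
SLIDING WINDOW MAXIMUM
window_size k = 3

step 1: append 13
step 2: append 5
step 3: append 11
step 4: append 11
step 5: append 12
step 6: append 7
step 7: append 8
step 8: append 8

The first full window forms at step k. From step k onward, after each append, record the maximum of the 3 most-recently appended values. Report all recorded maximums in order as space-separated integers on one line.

step 1: append 13 -> window=[13] (not full yet)
step 2: append 5 -> window=[13, 5] (not full yet)
step 3: append 11 -> window=[13, 5, 11] -> max=13
step 4: append 11 -> window=[5, 11, 11] -> max=11
step 5: append 12 -> window=[11, 11, 12] -> max=12
step 6: append 7 -> window=[11, 12, 7] -> max=12
step 7: append 8 -> window=[12, 7, 8] -> max=12
step 8: append 8 -> window=[7, 8, 8] -> max=8

Answer: 13 11 12 12 12 8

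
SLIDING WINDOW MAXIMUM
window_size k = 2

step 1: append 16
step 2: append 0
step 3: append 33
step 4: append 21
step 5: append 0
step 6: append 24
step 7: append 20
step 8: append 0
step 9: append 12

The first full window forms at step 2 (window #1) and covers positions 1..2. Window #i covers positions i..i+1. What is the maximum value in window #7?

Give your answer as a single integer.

step 1: append 16 -> window=[16] (not full yet)
step 2: append 0 -> window=[16, 0] -> max=16
step 3: append 33 -> window=[0, 33] -> max=33
step 4: append 21 -> window=[33, 21] -> max=33
step 5: append 0 -> window=[21, 0] -> max=21
step 6: append 24 -> window=[0, 24] -> max=24
step 7: append 20 -> window=[24, 20] -> max=24
step 8: append 0 -> window=[20, 0] -> max=20
Window #7 max = 20

Answer: 20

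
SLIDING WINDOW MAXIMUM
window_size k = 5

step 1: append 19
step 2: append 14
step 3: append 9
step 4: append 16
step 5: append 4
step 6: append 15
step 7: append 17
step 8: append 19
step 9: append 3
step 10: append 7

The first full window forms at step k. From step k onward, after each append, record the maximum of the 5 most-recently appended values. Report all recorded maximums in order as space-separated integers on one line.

Answer: 19 16 17 19 19 19

Derivation:
step 1: append 19 -> window=[19] (not full yet)
step 2: append 14 -> window=[19, 14] (not full yet)
step 3: append 9 -> window=[19, 14, 9] (not full yet)
step 4: append 16 -> window=[19, 14, 9, 16] (not full yet)
step 5: append 4 -> window=[19, 14, 9, 16, 4] -> max=19
step 6: append 15 -> window=[14, 9, 16, 4, 15] -> max=16
step 7: append 17 -> window=[9, 16, 4, 15, 17] -> max=17
step 8: append 19 -> window=[16, 4, 15, 17, 19] -> max=19
step 9: append 3 -> window=[4, 15, 17, 19, 3] -> max=19
step 10: append 7 -> window=[15, 17, 19, 3, 7] -> max=19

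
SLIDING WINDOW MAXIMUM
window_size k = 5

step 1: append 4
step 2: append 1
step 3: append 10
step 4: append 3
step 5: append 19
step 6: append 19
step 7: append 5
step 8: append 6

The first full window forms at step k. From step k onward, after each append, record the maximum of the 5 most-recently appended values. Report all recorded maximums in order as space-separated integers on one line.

Answer: 19 19 19 19

Derivation:
step 1: append 4 -> window=[4] (not full yet)
step 2: append 1 -> window=[4, 1] (not full yet)
step 3: append 10 -> window=[4, 1, 10] (not full yet)
step 4: append 3 -> window=[4, 1, 10, 3] (not full yet)
step 5: append 19 -> window=[4, 1, 10, 3, 19] -> max=19
step 6: append 19 -> window=[1, 10, 3, 19, 19] -> max=19
step 7: append 5 -> window=[10, 3, 19, 19, 5] -> max=19
step 8: append 6 -> window=[3, 19, 19, 5, 6] -> max=19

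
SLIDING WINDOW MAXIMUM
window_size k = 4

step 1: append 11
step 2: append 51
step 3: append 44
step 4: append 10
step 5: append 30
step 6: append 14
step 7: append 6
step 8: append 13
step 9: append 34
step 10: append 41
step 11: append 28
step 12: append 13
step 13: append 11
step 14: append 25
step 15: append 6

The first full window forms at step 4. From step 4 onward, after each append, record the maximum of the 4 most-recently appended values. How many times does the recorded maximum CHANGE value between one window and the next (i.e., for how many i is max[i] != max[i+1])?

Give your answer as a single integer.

step 1: append 11 -> window=[11] (not full yet)
step 2: append 51 -> window=[11, 51] (not full yet)
step 3: append 44 -> window=[11, 51, 44] (not full yet)
step 4: append 10 -> window=[11, 51, 44, 10] -> max=51
step 5: append 30 -> window=[51, 44, 10, 30] -> max=51
step 6: append 14 -> window=[44, 10, 30, 14] -> max=44
step 7: append 6 -> window=[10, 30, 14, 6] -> max=30
step 8: append 13 -> window=[30, 14, 6, 13] -> max=30
step 9: append 34 -> window=[14, 6, 13, 34] -> max=34
step 10: append 41 -> window=[6, 13, 34, 41] -> max=41
step 11: append 28 -> window=[13, 34, 41, 28] -> max=41
step 12: append 13 -> window=[34, 41, 28, 13] -> max=41
step 13: append 11 -> window=[41, 28, 13, 11] -> max=41
step 14: append 25 -> window=[28, 13, 11, 25] -> max=28
step 15: append 6 -> window=[13, 11, 25, 6] -> max=25
Recorded maximums: 51 51 44 30 30 34 41 41 41 41 28 25
Changes between consecutive maximums: 6

Answer: 6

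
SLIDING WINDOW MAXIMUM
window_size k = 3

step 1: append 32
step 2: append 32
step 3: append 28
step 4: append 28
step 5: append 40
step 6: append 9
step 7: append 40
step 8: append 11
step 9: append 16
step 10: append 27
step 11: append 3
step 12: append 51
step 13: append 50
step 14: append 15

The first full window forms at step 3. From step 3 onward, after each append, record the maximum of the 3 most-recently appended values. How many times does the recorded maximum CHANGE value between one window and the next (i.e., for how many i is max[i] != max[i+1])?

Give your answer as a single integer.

step 1: append 32 -> window=[32] (not full yet)
step 2: append 32 -> window=[32, 32] (not full yet)
step 3: append 28 -> window=[32, 32, 28] -> max=32
step 4: append 28 -> window=[32, 28, 28] -> max=32
step 5: append 40 -> window=[28, 28, 40] -> max=40
step 6: append 9 -> window=[28, 40, 9] -> max=40
step 7: append 40 -> window=[40, 9, 40] -> max=40
step 8: append 11 -> window=[9, 40, 11] -> max=40
step 9: append 16 -> window=[40, 11, 16] -> max=40
step 10: append 27 -> window=[11, 16, 27] -> max=27
step 11: append 3 -> window=[16, 27, 3] -> max=27
step 12: append 51 -> window=[27, 3, 51] -> max=51
step 13: append 50 -> window=[3, 51, 50] -> max=51
step 14: append 15 -> window=[51, 50, 15] -> max=51
Recorded maximums: 32 32 40 40 40 40 40 27 27 51 51 51
Changes between consecutive maximums: 3

Answer: 3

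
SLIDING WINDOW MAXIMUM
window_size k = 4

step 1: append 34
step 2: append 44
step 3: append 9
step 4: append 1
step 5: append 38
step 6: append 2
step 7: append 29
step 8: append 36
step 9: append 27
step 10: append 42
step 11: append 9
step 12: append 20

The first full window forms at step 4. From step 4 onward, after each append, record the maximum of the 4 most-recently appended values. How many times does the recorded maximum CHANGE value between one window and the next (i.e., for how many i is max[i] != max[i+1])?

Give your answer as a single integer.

step 1: append 34 -> window=[34] (not full yet)
step 2: append 44 -> window=[34, 44] (not full yet)
step 3: append 9 -> window=[34, 44, 9] (not full yet)
step 4: append 1 -> window=[34, 44, 9, 1] -> max=44
step 5: append 38 -> window=[44, 9, 1, 38] -> max=44
step 6: append 2 -> window=[9, 1, 38, 2] -> max=38
step 7: append 29 -> window=[1, 38, 2, 29] -> max=38
step 8: append 36 -> window=[38, 2, 29, 36] -> max=38
step 9: append 27 -> window=[2, 29, 36, 27] -> max=36
step 10: append 42 -> window=[29, 36, 27, 42] -> max=42
step 11: append 9 -> window=[36, 27, 42, 9] -> max=42
step 12: append 20 -> window=[27, 42, 9, 20] -> max=42
Recorded maximums: 44 44 38 38 38 36 42 42 42
Changes between consecutive maximums: 3

Answer: 3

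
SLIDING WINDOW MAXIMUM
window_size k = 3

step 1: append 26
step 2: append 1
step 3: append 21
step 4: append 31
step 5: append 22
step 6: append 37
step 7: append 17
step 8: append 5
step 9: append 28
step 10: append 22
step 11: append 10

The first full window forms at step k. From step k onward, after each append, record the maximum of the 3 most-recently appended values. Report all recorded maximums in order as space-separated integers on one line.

Answer: 26 31 31 37 37 37 28 28 28

Derivation:
step 1: append 26 -> window=[26] (not full yet)
step 2: append 1 -> window=[26, 1] (not full yet)
step 3: append 21 -> window=[26, 1, 21] -> max=26
step 4: append 31 -> window=[1, 21, 31] -> max=31
step 5: append 22 -> window=[21, 31, 22] -> max=31
step 6: append 37 -> window=[31, 22, 37] -> max=37
step 7: append 17 -> window=[22, 37, 17] -> max=37
step 8: append 5 -> window=[37, 17, 5] -> max=37
step 9: append 28 -> window=[17, 5, 28] -> max=28
step 10: append 22 -> window=[5, 28, 22] -> max=28
step 11: append 10 -> window=[28, 22, 10] -> max=28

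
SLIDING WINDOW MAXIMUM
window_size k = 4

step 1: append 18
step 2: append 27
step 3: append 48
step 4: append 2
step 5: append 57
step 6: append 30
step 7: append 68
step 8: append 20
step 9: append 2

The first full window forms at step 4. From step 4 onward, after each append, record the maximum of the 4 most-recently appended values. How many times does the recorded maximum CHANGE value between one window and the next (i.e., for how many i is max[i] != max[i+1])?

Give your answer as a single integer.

step 1: append 18 -> window=[18] (not full yet)
step 2: append 27 -> window=[18, 27] (not full yet)
step 3: append 48 -> window=[18, 27, 48] (not full yet)
step 4: append 2 -> window=[18, 27, 48, 2] -> max=48
step 5: append 57 -> window=[27, 48, 2, 57] -> max=57
step 6: append 30 -> window=[48, 2, 57, 30] -> max=57
step 7: append 68 -> window=[2, 57, 30, 68] -> max=68
step 8: append 20 -> window=[57, 30, 68, 20] -> max=68
step 9: append 2 -> window=[30, 68, 20, 2] -> max=68
Recorded maximums: 48 57 57 68 68 68
Changes between consecutive maximums: 2

Answer: 2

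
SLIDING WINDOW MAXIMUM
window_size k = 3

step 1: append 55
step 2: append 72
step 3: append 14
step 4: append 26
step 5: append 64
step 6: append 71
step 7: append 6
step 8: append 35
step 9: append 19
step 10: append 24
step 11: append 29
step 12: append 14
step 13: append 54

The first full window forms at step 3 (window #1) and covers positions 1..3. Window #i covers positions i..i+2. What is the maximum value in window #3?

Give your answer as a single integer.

Answer: 64

Derivation:
step 1: append 55 -> window=[55] (not full yet)
step 2: append 72 -> window=[55, 72] (not full yet)
step 3: append 14 -> window=[55, 72, 14] -> max=72
step 4: append 26 -> window=[72, 14, 26] -> max=72
step 5: append 64 -> window=[14, 26, 64] -> max=64
Window #3 max = 64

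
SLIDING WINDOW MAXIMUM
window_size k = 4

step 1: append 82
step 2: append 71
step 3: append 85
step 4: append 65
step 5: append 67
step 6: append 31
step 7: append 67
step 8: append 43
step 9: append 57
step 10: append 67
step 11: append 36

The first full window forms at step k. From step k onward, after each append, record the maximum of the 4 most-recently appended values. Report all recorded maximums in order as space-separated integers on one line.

Answer: 85 85 85 67 67 67 67 67

Derivation:
step 1: append 82 -> window=[82] (not full yet)
step 2: append 71 -> window=[82, 71] (not full yet)
step 3: append 85 -> window=[82, 71, 85] (not full yet)
step 4: append 65 -> window=[82, 71, 85, 65] -> max=85
step 5: append 67 -> window=[71, 85, 65, 67] -> max=85
step 6: append 31 -> window=[85, 65, 67, 31] -> max=85
step 7: append 67 -> window=[65, 67, 31, 67] -> max=67
step 8: append 43 -> window=[67, 31, 67, 43] -> max=67
step 9: append 57 -> window=[31, 67, 43, 57] -> max=67
step 10: append 67 -> window=[67, 43, 57, 67] -> max=67
step 11: append 36 -> window=[43, 57, 67, 36] -> max=67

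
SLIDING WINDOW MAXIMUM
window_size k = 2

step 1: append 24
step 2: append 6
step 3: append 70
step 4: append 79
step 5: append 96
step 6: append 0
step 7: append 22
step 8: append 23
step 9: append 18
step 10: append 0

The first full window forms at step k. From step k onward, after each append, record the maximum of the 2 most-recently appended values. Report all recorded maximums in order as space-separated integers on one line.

Answer: 24 70 79 96 96 22 23 23 18

Derivation:
step 1: append 24 -> window=[24] (not full yet)
step 2: append 6 -> window=[24, 6] -> max=24
step 3: append 70 -> window=[6, 70] -> max=70
step 4: append 79 -> window=[70, 79] -> max=79
step 5: append 96 -> window=[79, 96] -> max=96
step 6: append 0 -> window=[96, 0] -> max=96
step 7: append 22 -> window=[0, 22] -> max=22
step 8: append 23 -> window=[22, 23] -> max=23
step 9: append 18 -> window=[23, 18] -> max=23
step 10: append 0 -> window=[18, 0] -> max=18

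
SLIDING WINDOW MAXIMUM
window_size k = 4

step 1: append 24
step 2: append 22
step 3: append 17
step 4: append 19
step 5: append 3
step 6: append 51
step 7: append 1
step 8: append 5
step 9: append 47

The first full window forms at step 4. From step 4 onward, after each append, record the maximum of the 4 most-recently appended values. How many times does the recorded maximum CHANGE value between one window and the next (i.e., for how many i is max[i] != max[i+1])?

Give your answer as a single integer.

step 1: append 24 -> window=[24] (not full yet)
step 2: append 22 -> window=[24, 22] (not full yet)
step 3: append 17 -> window=[24, 22, 17] (not full yet)
step 4: append 19 -> window=[24, 22, 17, 19] -> max=24
step 5: append 3 -> window=[22, 17, 19, 3] -> max=22
step 6: append 51 -> window=[17, 19, 3, 51] -> max=51
step 7: append 1 -> window=[19, 3, 51, 1] -> max=51
step 8: append 5 -> window=[3, 51, 1, 5] -> max=51
step 9: append 47 -> window=[51, 1, 5, 47] -> max=51
Recorded maximums: 24 22 51 51 51 51
Changes between consecutive maximums: 2

Answer: 2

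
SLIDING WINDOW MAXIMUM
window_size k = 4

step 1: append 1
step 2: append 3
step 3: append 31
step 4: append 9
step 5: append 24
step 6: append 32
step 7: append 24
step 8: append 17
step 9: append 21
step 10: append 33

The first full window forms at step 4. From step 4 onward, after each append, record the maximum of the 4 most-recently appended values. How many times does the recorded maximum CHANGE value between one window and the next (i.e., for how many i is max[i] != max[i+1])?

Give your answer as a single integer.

Answer: 2

Derivation:
step 1: append 1 -> window=[1] (not full yet)
step 2: append 3 -> window=[1, 3] (not full yet)
step 3: append 31 -> window=[1, 3, 31] (not full yet)
step 4: append 9 -> window=[1, 3, 31, 9] -> max=31
step 5: append 24 -> window=[3, 31, 9, 24] -> max=31
step 6: append 32 -> window=[31, 9, 24, 32] -> max=32
step 7: append 24 -> window=[9, 24, 32, 24] -> max=32
step 8: append 17 -> window=[24, 32, 24, 17] -> max=32
step 9: append 21 -> window=[32, 24, 17, 21] -> max=32
step 10: append 33 -> window=[24, 17, 21, 33] -> max=33
Recorded maximums: 31 31 32 32 32 32 33
Changes between consecutive maximums: 2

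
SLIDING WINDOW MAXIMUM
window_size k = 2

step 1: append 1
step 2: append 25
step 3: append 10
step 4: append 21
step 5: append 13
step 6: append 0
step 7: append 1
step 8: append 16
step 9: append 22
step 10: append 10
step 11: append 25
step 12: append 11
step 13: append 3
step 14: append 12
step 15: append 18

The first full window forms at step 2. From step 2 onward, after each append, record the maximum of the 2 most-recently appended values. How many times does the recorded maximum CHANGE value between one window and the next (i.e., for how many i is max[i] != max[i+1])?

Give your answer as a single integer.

Answer: 9

Derivation:
step 1: append 1 -> window=[1] (not full yet)
step 2: append 25 -> window=[1, 25] -> max=25
step 3: append 10 -> window=[25, 10] -> max=25
step 4: append 21 -> window=[10, 21] -> max=21
step 5: append 13 -> window=[21, 13] -> max=21
step 6: append 0 -> window=[13, 0] -> max=13
step 7: append 1 -> window=[0, 1] -> max=1
step 8: append 16 -> window=[1, 16] -> max=16
step 9: append 22 -> window=[16, 22] -> max=22
step 10: append 10 -> window=[22, 10] -> max=22
step 11: append 25 -> window=[10, 25] -> max=25
step 12: append 11 -> window=[25, 11] -> max=25
step 13: append 3 -> window=[11, 3] -> max=11
step 14: append 12 -> window=[3, 12] -> max=12
step 15: append 18 -> window=[12, 18] -> max=18
Recorded maximums: 25 25 21 21 13 1 16 22 22 25 25 11 12 18
Changes between consecutive maximums: 9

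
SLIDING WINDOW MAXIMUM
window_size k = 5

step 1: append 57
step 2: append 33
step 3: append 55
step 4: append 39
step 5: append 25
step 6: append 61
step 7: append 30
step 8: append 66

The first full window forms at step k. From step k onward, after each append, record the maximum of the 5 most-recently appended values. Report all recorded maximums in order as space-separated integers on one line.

step 1: append 57 -> window=[57] (not full yet)
step 2: append 33 -> window=[57, 33] (not full yet)
step 3: append 55 -> window=[57, 33, 55] (not full yet)
step 4: append 39 -> window=[57, 33, 55, 39] (not full yet)
step 5: append 25 -> window=[57, 33, 55, 39, 25] -> max=57
step 6: append 61 -> window=[33, 55, 39, 25, 61] -> max=61
step 7: append 30 -> window=[55, 39, 25, 61, 30] -> max=61
step 8: append 66 -> window=[39, 25, 61, 30, 66] -> max=66

Answer: 57 61 61 66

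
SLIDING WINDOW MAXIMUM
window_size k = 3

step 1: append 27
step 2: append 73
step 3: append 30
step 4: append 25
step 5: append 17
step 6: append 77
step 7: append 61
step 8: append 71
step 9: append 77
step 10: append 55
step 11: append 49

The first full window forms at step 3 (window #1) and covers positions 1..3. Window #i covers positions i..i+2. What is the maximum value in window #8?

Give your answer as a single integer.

Answer: 77

Derivation:
step 1: append 27 -> window=[27] (not full yet)
step 2: append 73 -> window=[27, 73] (not full yet)
step 3: append 30 -> window=[27, 73, 30] -> max=73
step 4: append 25 -> window=[73, 30, 25] -> max=73
step 5: append 17 -> window=[30, 25, 17] -> max=30
step 6: append 77 -> window=[25, 17, 77] -> max=77
step 7: append 61 -> window=[17, 77, 61] -> max=77
step 8: append 71 -> window=[77, 61, 71] -> max=77
step 9: append 77 -> window=[61, 71, 77] -> max=77
step 10: append 55 -> window=[71, 77, 55] -> max=77
Window #8 max = 77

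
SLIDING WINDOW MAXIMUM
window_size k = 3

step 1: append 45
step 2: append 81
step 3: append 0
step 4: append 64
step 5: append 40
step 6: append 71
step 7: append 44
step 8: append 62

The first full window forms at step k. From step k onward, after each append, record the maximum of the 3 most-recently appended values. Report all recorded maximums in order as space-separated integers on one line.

Answer: 81 81 64 71 71 71

Derivation:
step 1: append 45 -> window=[45] (not full yet)
step 2: append 81 -> window=[45, 81] (not full yet)
step 3: append 0 -> window=[45, 81, 0] -> max=81
step 4: append 64 -> window=[81, 0, 64] -> max=81
step 5: append 40 -> window=[0, 64, 40] -> max=64
step 6: append 71 -> window=[64, 40, 71] -> max=71
step 7: append 44 -> window=[40, 71, 44] -> max=71
step 8: append 62 -> window=[71, 44, 62] -> max=71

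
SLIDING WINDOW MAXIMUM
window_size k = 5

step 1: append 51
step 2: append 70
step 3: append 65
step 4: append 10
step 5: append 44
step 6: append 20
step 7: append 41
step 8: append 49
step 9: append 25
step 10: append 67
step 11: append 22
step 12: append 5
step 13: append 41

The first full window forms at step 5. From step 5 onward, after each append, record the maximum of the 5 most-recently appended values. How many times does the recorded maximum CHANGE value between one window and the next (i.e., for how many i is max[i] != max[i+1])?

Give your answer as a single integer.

Answer: 3

Derivation:
step 1: append 51 -> window=[51] (not full yet)
step 2: append 70 -> window=[51, 70] (not full yet)
step 3: append 65 -> window=[51, 70, 65] (not full yet)
step 4: append 10 -> window=[51, 70, 65, 10] (not full yet)
step 5: append 44 -> window=[51, 70, 65, 10, 44] -> max=70
step 6: append 20 -> window=[70, 65, 10, 44, 20] -> max=70
step 7: append 41 -> window=[65, 10, 44, 20, 41] -> max=65
step 8: append 49 -> window=[10, 44, 20, 41, 49] -> max=49
step 9: append 25 -> window=[44, 20, 41, 49, 25] -> max=49
step 10: append 67 -> window=[20, 41, 49, 25, 67] -> max=67
step 11: append 22 -> window=[41, 49, 25, 67, 22] -> max=67
step 12: append 5 -> window=[49, 25, 67, 22, 5] -> max=67
step 13: append 41 -> window=[25, 67, 22, 5, 41] -> max=67
Recorded maximums: 70 70 65 49 49 67 67 67 67
Changes between consecutive maximums: 3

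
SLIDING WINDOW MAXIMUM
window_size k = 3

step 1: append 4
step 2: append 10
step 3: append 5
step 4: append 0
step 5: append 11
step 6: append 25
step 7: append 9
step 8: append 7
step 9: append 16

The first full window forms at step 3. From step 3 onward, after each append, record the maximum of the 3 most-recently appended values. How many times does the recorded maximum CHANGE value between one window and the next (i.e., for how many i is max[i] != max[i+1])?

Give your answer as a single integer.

step 1: append 4 -> window=[4] (not full yet)
step 2: append 10 -> window=[4, 10] (not full yet)
step 3: append 5 -> window=[4, 10, 5] -> max=10
step 4: append 0 -> window=[10, 5, 0] -> max=10
step 5: append 11 -> window=[5, 0, 11] -> max=11
step 6: append 25 -> window=[0, 11, 25] -> max=25
step 7: append 9 -> window=[11, 25, 9] -> max=25
step 8: append 7 -> window=[25, 9, 7] -> max=25
step 9: append 16 -> window=[9, 7, 16] -> max=16
Recorded maximums: 10 10 11 25 25 25 16
Changes between consecutive maximums: 3

Answer: 3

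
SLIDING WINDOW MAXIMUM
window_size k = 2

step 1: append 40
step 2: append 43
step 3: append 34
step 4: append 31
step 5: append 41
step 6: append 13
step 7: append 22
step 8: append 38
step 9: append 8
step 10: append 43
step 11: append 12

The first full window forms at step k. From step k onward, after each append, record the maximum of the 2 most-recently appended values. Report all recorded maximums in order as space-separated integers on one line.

step 1: append 40 -> window=[40] (not full yet)
step 2: append 43 -> window=[40, 43] -> max=43
step 3: append 34 -> window=[43, 34] -> max=43
step 4: append 31 -> window=[34, 31] -> max=34
step 5: append 41 -> window=[31, 41] -> max=41
step 6: append 13 -> window=[41, 13] -> max=41
step 7: append 22 -> window=[13, 22] -> max=22
step 8: append 38 -> window=[22, 38] -> max=38
step 9: append 8 -> window=[38, 8] -> max=38
step 10: append 43 -> window=[8, 43] -> max=43
step 11: append 12 -> window=[43, 12] -> max=43

Answer: 43 43 34 41 41 22 38 38 43 43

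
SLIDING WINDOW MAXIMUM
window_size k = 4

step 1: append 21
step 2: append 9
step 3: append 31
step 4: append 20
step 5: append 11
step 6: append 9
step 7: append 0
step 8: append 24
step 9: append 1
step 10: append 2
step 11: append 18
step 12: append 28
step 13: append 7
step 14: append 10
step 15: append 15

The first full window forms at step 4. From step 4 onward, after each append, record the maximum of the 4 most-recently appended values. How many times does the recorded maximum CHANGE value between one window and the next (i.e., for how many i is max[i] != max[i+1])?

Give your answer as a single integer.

step 1: append 21 -> window=[21] (not full yet)
step 2: append 9 -> window=[21, 9] (not full yet)
step 3: append 31 -> window=[21, 9, 31] (not full yet)
step 4: append 20 -> window=[21, 9, 31, 20] -> max=31
step 5: append 11 -> window=[9, 31, 20, 11] -> max=31
step 6: append 9 -> window=[31, 20, 11, 9] -> max=31
step 7: append 0 -> window=[20, 11, 9, 0] -> max=20
step 8: append 24 -> window=[11, 9, 0, 24] -> max=24
step 9: append 1 -> window=[9, 0, 24, 1] -> max=24
step 10: append 2 -> window=[0, 24, 1, 2] -> max=24
step 11: append 18 -> window=[24, 1, 2, 18] -> max=24
step 12: append 28 -> window=[1, 2, 18, 28] -> max=28
step 13: append 7 -> window=[2, 18, 28, 7] -> max=28
step 14: append 10 -> window=[18, 28, 7, 10] -> max=28
step 15: append 15 -> window=[28, 7, 10, 15] -> max=28
Recorded maximums: 31 31 31 20 24 24 24 24 28 28 28 28
Changes between consecutive maximums: 3

Answer: 3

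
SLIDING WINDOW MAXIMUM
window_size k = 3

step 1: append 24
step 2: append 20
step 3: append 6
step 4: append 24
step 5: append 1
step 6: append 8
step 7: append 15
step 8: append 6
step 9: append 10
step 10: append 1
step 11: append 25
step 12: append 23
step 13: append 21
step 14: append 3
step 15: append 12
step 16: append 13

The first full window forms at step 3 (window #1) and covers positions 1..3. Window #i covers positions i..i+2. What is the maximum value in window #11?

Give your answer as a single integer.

step 1: append 24 -> window=[24] (not full yet)
step 2: append 20 -> window=[24, 20] (not full yet)
step 3: append 6 -> window=[24, 20, 6] -> max=24
step 4: append 24 -> window=[20, 6, 24] -> max=24
step 5: append 1 -> window=[6, 24, 1] -> max=24
step 6: append 8 -> window=[24, 1, 8] -> max=24
step 7: append 15 -> window=[1, 8, 15] -> max=15
step 8: append 6 -> window=[8, 15, 6] -> max=15
step 9: append 10 -> window=[15, 6, 10] -> max=15
step 10: append 1 -> window=[6, 10, 1] -> max=10
step 11: append 25 -> window=[10, 1, 25] -> max=25
step 12: append 23 -> window=[1, 25, 23] -> max=25
step 13: append 21 -> window=[25, 23, 21] -> max=25
Window #11 max = 25

Answer: 25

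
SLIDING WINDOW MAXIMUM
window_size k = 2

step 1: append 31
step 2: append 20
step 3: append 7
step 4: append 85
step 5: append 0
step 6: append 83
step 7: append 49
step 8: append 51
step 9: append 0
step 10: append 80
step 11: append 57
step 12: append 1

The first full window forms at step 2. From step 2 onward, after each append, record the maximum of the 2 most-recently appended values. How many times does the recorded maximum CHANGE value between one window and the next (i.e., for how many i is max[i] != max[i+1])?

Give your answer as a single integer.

step 1: append 31 -> window=[31] (not full yet)
step 2: append 20 -> window=[31, 20] -> max=31
step 3: append 7 -> window=[20, 7] -> max=20
step 4: append 85 -> window=[7, 85] -> max=85
step 5: append 0 -> window=[85, 0] -> max=85
step 6: append 83 -> window=[0, 83] -> max=83
step 7: append 49 -> window=[83, 49] -> max=83
step 8: append 51 -> window=[49, 51] -> max=51
step 9: append 0 -> window=[51, 0] -> max=51
step 10: append 80 -> window=[0, 80] -> max=80
step 11: append 57 -> window=[80, 57] -> max=80
step 12: append 1 -> window=[57, 1] -> max=57
Recorded maximums: 31 20 85 85 83 83 51 51 80 80 57
Changes between consecutive maximums: 6

Answer: 6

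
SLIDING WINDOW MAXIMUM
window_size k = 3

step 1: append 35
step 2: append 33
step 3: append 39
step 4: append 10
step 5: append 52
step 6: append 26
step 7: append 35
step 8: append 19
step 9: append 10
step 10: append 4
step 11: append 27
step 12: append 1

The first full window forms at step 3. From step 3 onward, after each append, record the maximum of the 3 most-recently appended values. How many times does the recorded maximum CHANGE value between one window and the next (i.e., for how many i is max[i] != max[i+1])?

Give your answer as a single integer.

Answer: 4

Derivation:
step 1: append 35 -> window=[35] (not full yet)
step 2: append 33 -> window=[35, 33] (not full yet)
step 3: append 39 -> window=[35, 33, 39] -> max=39
step 4: append 10 -> window=[33, 39, 10] -> max=39
step 5: append 52 -> window=[39, 10, 52] -> max=52
step 6: append 26 -> window=[10, 52, 26] -> max=52
step 7: append 35 -> window=[52, 26, 35] -> max=52
step 8: append 19 -> window=[26, 35, 19] -> max=35
step 9: append 10 -> window=[35, 19, 10] -> max=35
step 10: append 4 -> window=[19, 10, 4] -> max=19
step 11: append 27 -> window=[10, 4, 27] -> max=27
step 12: append 1 -> window=[4, 27, 1] -> max=27
Recorded maximums: 39 39 52 52 52 35 35 19 27 27
Changes between consecutive maximums: 4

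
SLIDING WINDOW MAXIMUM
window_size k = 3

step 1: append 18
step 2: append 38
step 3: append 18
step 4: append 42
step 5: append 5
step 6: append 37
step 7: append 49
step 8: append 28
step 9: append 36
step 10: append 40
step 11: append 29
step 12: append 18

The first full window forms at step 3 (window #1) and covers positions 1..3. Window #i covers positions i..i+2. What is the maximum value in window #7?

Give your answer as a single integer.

step 1: append 18 -> window=[18] (not full yet)
step 2: append 38 -> window=[18, 38] (not full yet)
step 3: append 18 -> window=[18, 38, 18] -> max=38
step 4: append 42 -> window=[38, 18, 42] -> max=42
step 5: append 5 -> window=[18, 42, 5] -> max=42
step 6: append 37 -> window=[42, 5, 37] -> max=42
step 7: append 49 -> window=[5, 37, 49] -> max=49
step 8: append 28 -> window=[37, 49, 28] -> max=49
step 9: append 36 -> window=[49, 28, 36] -> max=49
Window #7 max = 49

Answer: 49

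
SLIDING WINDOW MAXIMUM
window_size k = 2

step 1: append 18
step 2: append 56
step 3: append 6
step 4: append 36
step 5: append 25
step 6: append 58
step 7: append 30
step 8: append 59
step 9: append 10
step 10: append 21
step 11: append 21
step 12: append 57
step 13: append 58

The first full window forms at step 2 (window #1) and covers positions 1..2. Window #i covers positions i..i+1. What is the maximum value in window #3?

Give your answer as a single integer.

step 1: append 18 -> window=[18] (not full yet)
step 2: append 56 -> window=[18, 56] -> max=56
step 3: append 6 -> window=[56, 6] -> max=56
step 4: append 36 -> window=[6, 36] -> max=36
Window #3 max = 36

Answer: 36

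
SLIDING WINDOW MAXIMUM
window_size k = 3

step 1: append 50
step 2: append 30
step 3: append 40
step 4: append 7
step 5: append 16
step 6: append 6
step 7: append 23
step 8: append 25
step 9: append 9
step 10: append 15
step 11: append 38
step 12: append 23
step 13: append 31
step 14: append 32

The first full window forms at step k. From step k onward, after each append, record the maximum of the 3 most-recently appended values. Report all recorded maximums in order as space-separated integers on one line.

Answer: 50 40 40 16 23 25 25 25 38 38 38 32

Derivation:
step 1: append 50 -> window=[50] (not full yet)
step 2: append 30 -> window=[50, 30] (not full yet)
step 3: append 40 -> window=[50, 30, 40] -> max=50
step 4: append 7 -> window=[30, 40, 7] -> max=40
step 5: append 16 -> window=[40, 7, 16] -> max=40
step 6: append 6 -> window=[7, 16, 6] -> max=16
step 7: append 23 -> window=[16, 6, 23] -> max=23
step 8: append 25 -> window=[6, 23, 25] -> max=25
step 9: append 9 -> window=[23, 25, 9] -> max=25
step 10: append 15 -> window=[25, 9, 15] -> max=25
step 11: append 38 -> window=[9, 15, 38] -> max=38
step 12: append 23 -> window=[15, 38, 23] -> max=38
step 13: append 31 -> window=[38, 23, 31] -> max=38
step 14: append 32 -> window=[23, 31, 32] -> max=32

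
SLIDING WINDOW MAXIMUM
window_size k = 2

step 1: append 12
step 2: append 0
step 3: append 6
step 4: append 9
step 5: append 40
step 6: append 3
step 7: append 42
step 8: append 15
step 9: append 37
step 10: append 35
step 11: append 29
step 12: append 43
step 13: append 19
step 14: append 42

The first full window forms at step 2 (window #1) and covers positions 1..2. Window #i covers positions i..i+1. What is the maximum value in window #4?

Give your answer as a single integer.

step 1: append 12 -> window=[12] (not full yet)
step 2: append 0 -> window=[12, 0] -> max=12
step 3: append 6 -> window=[0, 6] -> max=6
step 4: append 9 -> window=[6, 9] -> max=9
step 5: append 40 -> window=[9, 40] -> max=40
Window #4 max = 40

Answer: 40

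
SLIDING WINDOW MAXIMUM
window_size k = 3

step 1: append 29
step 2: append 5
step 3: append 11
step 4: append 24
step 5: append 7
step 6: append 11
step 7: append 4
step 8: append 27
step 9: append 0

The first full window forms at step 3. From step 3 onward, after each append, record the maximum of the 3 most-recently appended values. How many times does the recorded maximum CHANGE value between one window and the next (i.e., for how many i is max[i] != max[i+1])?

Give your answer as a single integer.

Answer: 3

Derivation:
step 1: append 29 -> window=[29] (not full yet)
step 2: append 5 -> window=[29, 5] (not full yet)
step 3: append 11 -> window=[29, 5, 11] -> max=29
step 4: append 24 -> window=[5, 11, 24] -> max=24
step 5: append 7 -> window=[11, 24, 7] -> max=24
step 6: append 11 -> window=[24, 7, 11] -> max=24
step 7: append 4 -> window=[7, 11, 4] -> max=11
step 8: append 27 -> window=[11, 4, 27] -> max=27
step 9: append 0 -> window=[4, 27, 0] -> max=27
Recorded maximums: 29 24 24 24 11 27 27
Changes between consecutive maximums: 3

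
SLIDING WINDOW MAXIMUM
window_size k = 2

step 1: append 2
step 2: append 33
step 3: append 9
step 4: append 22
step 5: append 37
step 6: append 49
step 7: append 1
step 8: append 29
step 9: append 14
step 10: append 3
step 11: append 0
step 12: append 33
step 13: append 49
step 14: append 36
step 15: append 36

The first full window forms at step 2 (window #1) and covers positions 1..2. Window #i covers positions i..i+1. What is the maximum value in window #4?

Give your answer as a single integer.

step 1: append 2 -> window=[2] (not full yet)
step 2: append 33 -> window=[2, 33] -> max=33
step 3: append 9 -> window=[33, 9] -> max=33
step 4: append 22 -> window=[9, 22] -> max=22
step 5: append 37 -> window=[22, 37] -> max=37
Window #4 max = 37

Answer: 37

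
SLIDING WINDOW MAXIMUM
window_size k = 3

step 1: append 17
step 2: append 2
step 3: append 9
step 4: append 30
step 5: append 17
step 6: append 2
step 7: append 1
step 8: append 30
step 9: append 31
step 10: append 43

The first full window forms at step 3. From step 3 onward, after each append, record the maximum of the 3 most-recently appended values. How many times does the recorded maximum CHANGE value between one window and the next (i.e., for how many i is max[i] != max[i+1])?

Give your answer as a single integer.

step 1: append 17 -> window=[17] (not full yet)
step 2: append 2 -> window=[17, 2] (not full yet)
step 3: append 9 -> window=[17, 2, 9] -> max=17
step 4: append 30 -> window=[2, 9, 30] -> max=30
step 5: append 17 -> window=[9, 30, 17] -> max=30
step 6: append 2 -> window=[30, 17, 2] -> max=30
step 7: append 1 -> window=[17, 2, 1] -> max=17
step 8: append 30 -> window=[2, 1, 30] -> max=30
step 9: append 31 -> window=[1, 30, 31] -> max=31
step 10: append 43 -> window=[30, 31, 43] -> max=43
Recorded maximums: 17 30 30 30 17 30 31 43
Changes between consecutive maximums: 5

Answer: 5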